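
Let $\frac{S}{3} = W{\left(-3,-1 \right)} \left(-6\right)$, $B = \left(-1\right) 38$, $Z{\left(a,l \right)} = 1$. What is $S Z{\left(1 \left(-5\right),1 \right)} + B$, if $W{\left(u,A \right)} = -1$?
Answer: $-20$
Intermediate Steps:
$B = -38$
$S = 18$ ($S = 3 \left(\left(-1\right) \left(-6\right)\right) = 3 \cdot 6 = 18$)
$S Z{\left(1 \left(-5\right),1 \right)} + B = 18 \cdot 1 - 38 = 18 - 38 = -20$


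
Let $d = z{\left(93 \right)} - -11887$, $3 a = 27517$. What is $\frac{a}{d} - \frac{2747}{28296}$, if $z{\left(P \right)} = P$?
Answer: $\frac{56657821}{84746520} \approx 0.66856$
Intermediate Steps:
$a = \frac{27517}{3}$ ($a = \frac{1}{3} \cdot 27517 = \frac{27517}{3} \approx 9172.3$)
$d = 11980$ ($d = 93 - -11887 = 93 + 11887 = 11980$)
$\frac{a}{d} - \frac{2747}{28296} = \frac{27517}{3 \cdot 11980} - \frac{2747}{28296} = \frac{27517}{3} \cdot \frac{1}{11980} - \frac{2747}{28296} = \frac{27517}{35940} - \frac{2747}{28296} = \frac{56657821}{84746520}$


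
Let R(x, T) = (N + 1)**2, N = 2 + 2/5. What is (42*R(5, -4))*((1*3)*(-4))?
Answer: -145656/25 ≈ -5826.2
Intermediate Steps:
N = 12/5 (N = 2 + 2*(1/5) = 2 + 2/5 = 12/5 ≈ 2.4000)
R(x, T) = 289/25 (R(x, T) = (12/5 + 1)**2 = (17/5)**2 = 289/25)
(42*R(5, -4))*((1*3)*(-4)) = (42*(289/25))*((1*3)*(-4)) = 12138*(3*(-4))/25 = (12138/25)*(-12) = -145656/25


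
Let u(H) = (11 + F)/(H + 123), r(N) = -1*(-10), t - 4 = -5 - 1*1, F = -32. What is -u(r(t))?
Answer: 3/19 ≈ 0.15789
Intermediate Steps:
t = -2 (t = 4 + (-5 - 1*1) = 4 + (-5 - 1) = 4 - 6 = -2)
r(N) = 10
u(H) = -21/(123 + H) (u(H) = (11 - 32)/(H + 123) = -21/(123 + H))
-u(r(t)) = -(-21)/(123 + 10) = -(-21)/133 = -1*(-3/19) = 3/19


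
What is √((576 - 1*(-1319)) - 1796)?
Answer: 3*√11 ≈ 9.9499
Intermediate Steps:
√((576 - 1*(-1319)) - 1796) = √((576 + 1319) - 1796) = √(1895 - 1796) = √99 = 3*√11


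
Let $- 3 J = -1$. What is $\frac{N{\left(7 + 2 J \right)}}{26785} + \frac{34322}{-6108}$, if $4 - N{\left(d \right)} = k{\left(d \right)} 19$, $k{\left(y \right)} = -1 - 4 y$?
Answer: $- \frac{457807679}{81801390} \approx -5.5966$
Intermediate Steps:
$J = \frac{1}{3}$ ($J = \left(- \frac{1}{3}\right) \left(-1\right) = \frac{1}{3} \approx 0.33333$)
$N{\left(d \right)} = 23 + 76 d$ ($N{\left(d \right)} = 4 - \left(-1 - 4 d\right) 19 = 4 - \left(-19 - 76 d\right) = 4 + \left(19 + 76 d\right) = 23 + 76 d$)
$\frac{N{\left(7 + 2 J \right)}}{26785} + \frac{34322}{-6108} = \frac{23 + 76 \left(7 + 2 \cdot \frac{1}{3}\right)}{26785} + \frac{34322}{-6108} = \left(23 + 76 \left(7 + \frac{2}{3}\right)\right) \frac{1}{26785} + 34322 \left(- \frac{1}{6108}\right) = \left(23 + 76 \cdot \frac{23}{3}\right) \frac{1}{26785} - \frac{17161}{3054} = \left(23 + \frac{1748}{3}\right) \frac{1}{26785} - \frac{17161}{3054} = \frac{1817}{3} \cdot \frac{1}{26785} - \frac{17161}{3054} = \frac{1817}{80355} - \frac{17161}{3054} = - \frac{457807679}{81801390}$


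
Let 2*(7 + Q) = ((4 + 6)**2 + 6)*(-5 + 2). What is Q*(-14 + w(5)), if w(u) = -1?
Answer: 2490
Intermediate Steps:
Q = -166 (Q = -7 + (((4 + 6)**2 + 6)*(-5 + 2))/2 = -7 + ((10**2 + 6)*(-3))/2 = -7 + ((100 + 6)*(-3))/2 = -7 + (106*(-3))/2 = -7 + (1/2)*(-318) = -7 - 159 = -166)
Q*(-14 + w(5)) = -166*(-14 - 1) = -166*(-15) = 2490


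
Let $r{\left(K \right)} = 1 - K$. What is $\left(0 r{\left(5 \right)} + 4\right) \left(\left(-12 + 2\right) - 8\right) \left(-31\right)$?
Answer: $2232$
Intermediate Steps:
$\left(0 r{\left(5 \right)} + 4\right) \left(\left(-12 + 2\right) - 8\right) \left(-31\right) = \left(0 \left(1 - 5\right) + 4\right) \left(\left(-12 + 2\right) - 8\right) \left(-31\right) = \left(0 \left(1 - 5\right) + 4\right) \left(-10 - 8\right) \left(-31\right) = \left(0 \left(-4\right) + 4\right) \left(-18\right) \left(-31\right) = \left(0 + 4\right) \left(-18\right) \left(-31\right) = 4 \left(-18\right) \left(-31\right) = \left(-72\right) \left(-31\right) = 2232$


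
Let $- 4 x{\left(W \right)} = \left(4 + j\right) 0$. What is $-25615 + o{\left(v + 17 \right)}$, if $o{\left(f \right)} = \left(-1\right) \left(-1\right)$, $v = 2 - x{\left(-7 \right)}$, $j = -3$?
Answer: $-25614$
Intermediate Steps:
$x{\left(W \right)} = 0$ ($x{\left(W \right)} = - \frac{\left(4 - 3\right) 0}{4} = - \frac{1 \cdot 0}{4} = \left(- \frac{1}{4}\right) 0 = 0$)
$v = 2$ ($v = 2 - 0 = 2 + 0 = 2$)
$o{\left(f \right)} = 1$
$-25615 + o{\left(v + 17 \right)} = -25615 + 1 = -25614$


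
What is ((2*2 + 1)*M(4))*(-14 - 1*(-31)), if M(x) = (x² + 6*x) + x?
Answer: 3740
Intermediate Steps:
M(x) = x² + 7*x
((2*2 + 1)*M(4))*(-14 - 1*(-31)) = ((2*2 + 1)*(4*(7 + 4)))*(-14 - 1*(-31)) = ((4 + 1)*(4*11))*(-14 + 31) = (5*44)*17 = 220*17 = 3740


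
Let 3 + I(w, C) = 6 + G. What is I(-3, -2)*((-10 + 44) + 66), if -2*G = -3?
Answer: 450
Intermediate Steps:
G = 3/2 (G = -½*(-3) = 3/2 ≈ 1.5000)
I(w, C) = 9/2 (I(w, C) = -3 + (6 + 3/2) = -3 + 15/2 = 9/2)
I(-3, -2)*((-10 + 44) + 66) = 9*((-10 + 44) + 66)/2 = 9*(34 + 66)/2 = (9/2)*100 = 450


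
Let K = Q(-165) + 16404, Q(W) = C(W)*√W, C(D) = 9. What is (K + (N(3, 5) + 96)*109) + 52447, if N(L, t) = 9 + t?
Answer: 80841 + 9*I*√165 ≈ 80841.0 + 115.61*I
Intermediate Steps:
Q(W) = 9*√W
K = 16404 + 9*I*√165 (K = 9*√(-165) + 16404 = 9*(I*√165) + 16404 = 9*I*√165 + 16404 = 16404 + 9*I*√165 ≈ 16404.0 + 115.61*I)
(K + (N(3, 5) + 96)*109) + 52447 = ((16404 + 9*I*√165) + ((9 + 5) + 96)*109) + 52447 = ((16404 + 9*I*√165) + (14 + 96)*109) + 52447 = ((16404 + 9*I*√165) + 110*109) + 52447 = ((16404 + 9*I*√165) + 11990) + 52447 = (28394 + 9*I*√165) + 52447 = 80841 + 9*I*√165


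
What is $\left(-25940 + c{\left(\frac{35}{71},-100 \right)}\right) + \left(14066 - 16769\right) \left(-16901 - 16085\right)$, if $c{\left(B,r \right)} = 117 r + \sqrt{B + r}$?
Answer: $89123518 + \frac{3 i \sqrt{55735}}{71} \approx 8.9123 \cdot 10^{7} + 9.9753 i$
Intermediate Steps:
$c{\left(B,r \right)} = \sqrt{B + r} + 117 r$
$\left(-25940 + c{\left(\frac{35}{71},-100 \right)}\right) + \left(14066 - 16769\right) \left(-16901 - 16085\right) = \left(-25940 + \left(\sqrt{\frac{35}{71} - 100} + 117 \left(-100\right)\right)\right) + \left(14066 - 16769\right) \left(-16901 - 16085\right) = \left(-25940 - \left(11700 - \sqrt{35 \cdot \frac{1}{71} - 100}\right)\right) - -89161158 = \left(-25940 - \left(11700 - \sqrt{\frac{35}{71} - 100}\right)\right) + 89161158 = \left(-25940 - \left(11700 - \sqrt{- \frac{7065}{71}}\right)\right) + 89161158 = \left(-25940 - \left(11700 - \frac{3 i \sqrt{55735}}{71}\right)\right) + 89161158 = \left(-37640 + \frac{3 i \sqrt{55735}}{71}\right) + 89161158 = 89123518 + \frac{3 i \sqrt{55735}}{71}$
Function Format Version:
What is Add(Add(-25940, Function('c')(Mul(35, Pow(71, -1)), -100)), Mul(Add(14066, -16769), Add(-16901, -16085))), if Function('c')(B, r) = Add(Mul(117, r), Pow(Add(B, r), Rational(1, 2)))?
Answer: Add(89123518, Mul(Rational(3, 71), I, Pow(55735, Rational(1, 2)))) ≈ Add(8.9123e+7, Mul(9.9753, I))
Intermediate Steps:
Function('c')(B, r) = Add(Pow(Add(B, r), Rational(1, 2)), Mul(117, r))
Add(Add(-25940, Function('c')(Mul(35, Pow(71, -1)), -100)), Mul(Add(14066, -16769), Add(-16901, -16085))) = Add(Add(-25940, Add(Pow(Add(Mul(35, Pow(71, -1)), -100), Rational(1, 2)), Mul(117, -100))), Mul(Add(14066, -16769), Add(-16901, -16085))) = Add(Add(-25940, Add(Pow(Add(Mul(35, Rational(1, 71)), -100), Rational(1, 2)), -11700)), Mul(-2703, -32986)) = Add(Add(-25940, Add(Pow(Add(Rational(35, 71), -100), Rational(1, 2)), -11700)), 89161158) = Add(Add(-25940, Add(Pow(Rational(-7065, 71), Rational(1, 2)), -11700)), 89161158) = Add(Add(-25940, Add(Mul(Rational(3, 71), I, Pow(55735, Rational(1, 2))), -11700)), 89161158) = Add(Add(-25940, Add(-11700, Mul(Rational(3, 71), I, Pow(55735, Rational(1, 2))))), 89161158) = Add(Add(-37640, Mul(Rational(3, 71), I, Pow(55735, Rational(1, 2)))), 89161158) = Add(89123518, Mul(Rational(3, 71), I, Pow(55735, Rational(1, 2))))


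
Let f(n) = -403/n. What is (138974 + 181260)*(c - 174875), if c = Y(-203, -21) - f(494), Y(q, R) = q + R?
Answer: -1065375446527/19 ≈ -5.6072e+10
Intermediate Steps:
Y(q, R) = R + q
c = -8481/38 (c = (-21 - 203) - (-403)/494 = -224 - (-403)/494 = -224 - 1*(-31/38) = -224 + 31/38 = -8481/38 ≈ -223.18)
(138974 + 181260)*(c - 174875) = (138974 + 181260)*(-8481/38 - 174875) = 320234*(-6653731/38) = -1065375446527/19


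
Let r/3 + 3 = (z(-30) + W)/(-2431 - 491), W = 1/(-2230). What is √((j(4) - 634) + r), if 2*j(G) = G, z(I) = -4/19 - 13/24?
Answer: I*√9825051990337878795/123805140 ≈ 25.318*I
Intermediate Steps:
z(I) = -343/456 (z(I) = -4*1/19 - 13*1/24 = -4/19 - 13/24 = -343/456)
j(G) = G/2
W = -1/2230 ≈ -0.00044843
r = -4456602367/495220560 (r = -9 + 3*((-343/456 - 1/2230)/(-2431 - 491)) = -9 + 3*(-382673/508440/(-2922)) = -9 + 3*(-382673/508440*(-1/2922)) = -9 + 3*(382673/1485661680) = -9 + 382673/495220560 = -4456602367/495220560 ≈ -8.9992)
√((j(4) - 634) + r) = √(((½)*4 - 634) - 4456602367/495220560) = √((2 - 634) - 4456602367/495220560) = √(-632 - 4456602367/495220560) = √(-317435996287/495220560) = I*√9825051990337878795/123805140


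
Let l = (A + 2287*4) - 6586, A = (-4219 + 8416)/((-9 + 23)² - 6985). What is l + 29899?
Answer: 73457844/2263 ≈ 32460.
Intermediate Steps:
A = -1399/2263 (A = 4197/(14² - 6985) = 4197/(196 - 6985) = 4197/(-6789) = 4197*(-1/6789) = -1399/2263 ≈ -0.61821)
l = 5796407/2263 (l = (-1399/2263 + 2287*4) - 6586 = (-1399/2263 + 9148) - 6586 = 20700525/2263 - 6586 = 5796407/2263 ≈ 2561.4)
l + 29899 = 5796407/2263 + 29899 = 73457844/2263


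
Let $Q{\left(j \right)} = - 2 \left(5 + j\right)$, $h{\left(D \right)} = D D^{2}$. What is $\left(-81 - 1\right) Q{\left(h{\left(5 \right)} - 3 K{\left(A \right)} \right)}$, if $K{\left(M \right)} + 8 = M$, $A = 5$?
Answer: $22796$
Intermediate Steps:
$K{\left(M \right)} = -8 + M$
$h{\left(D \right)} = D^{3}$
$Q{\left(j \right)} = -10 - 2 j$
$\left(-81 - 1\right) Q{\left(h{\left(5 \right)} - 3 K{\left(A \right)} \right)} = \left(-81 - 1\right) \left(-10 - 2 \left(5^{3} - 3 \left(-8 + 5\right)\right)\right) = - 82 \left(-10 - 2 \left(125 - -9\right)\right) = - 82 \left(-10 - 2 \left(125 + 9\right)\right) = - 82 \left(-10 - 268\right) = \left(-82\right) \left(-278\right) = 22796$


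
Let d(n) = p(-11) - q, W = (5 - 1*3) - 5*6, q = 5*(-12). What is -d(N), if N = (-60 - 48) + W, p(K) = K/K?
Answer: -61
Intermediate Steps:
q = -60
W = -28 (W = (5 - 3) - 30 = 2 - 30 = -28)
p(K) = 1
N = -136 (N = (-60 - 48) - 28 = -108 - 28 = -136)
d(n) = 61 (d(n) = 1 - 1*(-60) = 1 + 60 = 61)
-d(N) = -1*61 = -61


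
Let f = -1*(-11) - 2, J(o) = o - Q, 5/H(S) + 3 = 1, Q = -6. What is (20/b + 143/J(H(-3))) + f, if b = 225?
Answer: 15733/315 ≈ 49.946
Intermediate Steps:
H(S) = -5/2 (H(S) = 5/(-3 + 1) = 5/(-2) = 5*(-1/2) = -5/2)
J(o) = 6 + o (J(o) = o - 1*(-6) = o + 6 = 6 + o)
f = 9 (f = 11 - 2 = 9)
(20/b + 143/J(H(-3))) + f = (20/225 + 143/(6 - 5/2)) + 9 = (20*(1/225) + 143/(7/2)) + 9 = (4/45 + 143*(2/7)) + 9 = (4/45 + 286/7) + 9 = 12898/315 + 9 = 15733/315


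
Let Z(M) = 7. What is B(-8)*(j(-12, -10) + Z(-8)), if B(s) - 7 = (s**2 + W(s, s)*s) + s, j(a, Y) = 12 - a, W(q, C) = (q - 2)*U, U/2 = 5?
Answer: 26753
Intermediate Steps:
U = 10 (U = 2*5 = 10)
W(q, C) = -20 + 10*q (W(q, C) = (q - 2)*10 = (-2 + q)*10 = -20 + 10*q)
B(s) = 7 + s + s**2 + s*(-20 + 10*s) (B(s) = 7 + ((s**2 + (-20 + 10*s)*s) + s) = 7 + ((s**2 + s*(-20 + 10*s)) + s) = 7 + (s + s**2 + s*(-20 + 10*s)) = 7 + s + s**2 + s*(-20 + 10*s))
B(-8)*(j(-12, -10) + Z(-8)) = (7 - 19*(-8) + 11*(-8)**2)*((12 - 1*(-12)) + 7) = (7 + 152 + 11*64)*((12 + 12) + 7) = (7 + 152 + 704)*(24 + 7) = 863*31 = 26753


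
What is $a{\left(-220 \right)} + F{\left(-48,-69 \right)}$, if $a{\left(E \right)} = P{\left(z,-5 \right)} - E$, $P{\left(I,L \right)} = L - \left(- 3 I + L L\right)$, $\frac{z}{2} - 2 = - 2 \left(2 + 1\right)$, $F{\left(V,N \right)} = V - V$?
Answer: $166$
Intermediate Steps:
$F{\left(V,N \right)} = 0$
$z = -8$ ($z = 4 + 2 \left(- 2 \left(2 + 1\right)\right) = 4 + 2 \left(\left(-2\right) 3\right) = 4 + 2 \left(-6\right) = 4 - 12 = -8$)
$P{\left(I,L \right)} = L - L^{2} + 3 I$ ($P{\left(I,L \right)} = L - \left(- 3 I + L^{2}\right) = L - \left(L^{2} - 3 I\right) = L + \left(- L^{2} + 3 I\right) = L - L^{2} + 3 I$)
$a{\left(E \right)} = -54 - E$ ($a{\left(E \right)} = \left(-5 - \left(-5\right)^{2} + 3 \left(-8\right)\right) - E = \left(-5 - 25 - 24\right) - E = -54 - E$)
$a{\left(-220 \right)} + F{\left(-48,-69 \right)} = \left(-54 - -220\right) + 0 = \left(-54 + 220\right) + 0 = 166 + 0 = 166$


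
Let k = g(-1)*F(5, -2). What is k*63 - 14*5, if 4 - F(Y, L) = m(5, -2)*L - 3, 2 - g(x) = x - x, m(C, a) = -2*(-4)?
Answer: 2828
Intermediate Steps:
m(C, a) = 8
g(x) = 2 (g(x) = 2 - (x - x) = 2 - 1*0 = 2 + 0 = 2)
F(Y, L) = 7 - 8*L (F(Y, L) = 4 - (8*L - 3) = 4 - (-3 + 8*L) = 4 + (3 - 8*L) = 7 - 8*L)
k = 46 (k = 2*(7 - 8*(-2)) = 2*(7 + 16) = 2*23 = 46)
k*63 - 14*5 = 46*63 - 14*5 = 2898 - 70 = 2828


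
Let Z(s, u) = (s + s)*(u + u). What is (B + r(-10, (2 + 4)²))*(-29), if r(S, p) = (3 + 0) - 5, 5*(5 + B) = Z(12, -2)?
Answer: 3799/5 ≈ 759.80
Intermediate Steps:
Z(s, u) = 4*s*u (Z(s, u) = (2*s)*(2*u) = 4*s*u)
B = -121/5 (B = -5 + (4*12*(-2))/5 = -5 + (⅕)*(-96) = -5 - 96/5 = -121/5 ≈ -24.200)
r(S, p) = -2 (r(S, p) = 3 - 5 = -2)
(B + r(-10, (2 + 4)²))*(-29) = (-121/5 - 2)*(-29) = -131/5*(-29) = 3799/5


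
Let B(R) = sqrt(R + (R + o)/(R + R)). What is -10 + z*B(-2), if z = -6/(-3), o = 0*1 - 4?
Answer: -10 + I*sqrt(2) ≈ -10.0 + 1.4142*I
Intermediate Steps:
o = -4 (o = 0 - 4 = -4)
z = 2 (z = -6*(-1/3) = 2)
B(R) = sqrt(R + (-4 + R)/(2*R)) (B(R) = sqrt(R + (R - 4)/(R + R)) = sqrt(R + (-4 + R)/((2*R))) = sqrt(R + (-4 + R)*(1/(2*R))) = sqrt(R + (-4 + R)/(2*R)))
-10 + z*B(-2) = -10 + 2*(sqrt(2 - 8/(-2) + 4*(-2))/2) = -10 + 2*(sqrt(2 - 8*(-1/2) - 8)/2) = -10 + 2*(sqrt(2 + 4 - 8)/2) = -10 + 2*(sqrt(-2)/2) = -10 + 2*((I*sqrt(2))/2) = -10 + 2*(I*sqrt(2)/2) = -10 + I*sqrt(2)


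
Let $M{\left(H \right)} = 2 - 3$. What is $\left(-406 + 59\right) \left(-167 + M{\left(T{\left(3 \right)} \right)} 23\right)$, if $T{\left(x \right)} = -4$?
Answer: $65930$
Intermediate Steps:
$M{\left(H \right)} = -1$ ($M{\left(H \right)} = 2 - 3 = -1$)
$\left(-406 + 59\right) \left(-167 + M{\left(T{\left(3 \right)} \right)} 23\right) = \left(-406 + 59\right) \left(-167 - 23\right) = - 347 \left(-167 - 23\right) = \left(-347\right) \left(-190\right) = 65930$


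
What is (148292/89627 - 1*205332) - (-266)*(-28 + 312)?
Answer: -11632360784/89627 ≈ -1.2979e+5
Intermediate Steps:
(148292/89627 - 1*205332) - (-266)*(-28 + 312) = (148292*(1/89627) - 205332) - (-266)*284 = (148292/89627 - 205332) - 1*(-75544) = -18403142872/89627 + 75544 = -11632360784/89627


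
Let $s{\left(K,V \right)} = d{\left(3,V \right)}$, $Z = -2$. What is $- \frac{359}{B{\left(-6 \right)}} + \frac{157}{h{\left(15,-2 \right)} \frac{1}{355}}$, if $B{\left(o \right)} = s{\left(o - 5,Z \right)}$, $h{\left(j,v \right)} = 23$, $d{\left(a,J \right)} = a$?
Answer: $\frac{158948}{69} \approx 2303.6$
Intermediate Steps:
$s{\left(K,V \right)} = 3$
$B{\left(o \right)} = 3$
$- \frac{359}{B{\left(-6 \right)}} + \frac{157}{h{\left(15,-2 \right)} \frac{1}{355}} = - \frac{359}{3} + \frac{157}{23 \cdot \frac{1}{355}} = \left(-359\right) \frac{1}{3} + \frac{157}{23 \cdot \frac{1}{355}} = - \frac{359}{3} + \frac{157}{\frac{23}{355}} = - \frac{359}{3} + 157 \cdot \frac{355}{23} = - \frac{359}{3} + \frac{55735}{23} = \frac{158948}{69}$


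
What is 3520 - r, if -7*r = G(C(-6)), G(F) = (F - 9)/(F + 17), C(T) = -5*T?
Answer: 165443/47 ≈ 3520.1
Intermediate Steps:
G(F) = (-9 + F)/(17 + F)
r = -3/47 (r = -(-9 - 5*(-6))/(7*(17 - 5*(-6))) = -(-9 + 30)/(7*(17 + 30)) = -21/(7*47) = -21/329 = -1/7*21/47 = -3/47 ≈ -0.063830)
3520 - r = 3520 - 1*(-3/47) = 3520 + 3/47 = 165443/47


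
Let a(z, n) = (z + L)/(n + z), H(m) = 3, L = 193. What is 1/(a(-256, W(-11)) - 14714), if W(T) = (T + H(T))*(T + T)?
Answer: -80/1177057 ≈ -6.7966e-5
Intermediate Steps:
W(T) = 2*T*(3 + T) (W(T) = (T + 3)*(T + T) = (3 + T)*(2*T) = 2*T*(3 + T))
a(z, n) = (193 + z)/(n + z) (a(z, n) = (z + 193)/(n + z) = (193 + z)/(n + z))
1/(a(-256, W(-11)) - 14714) = 1/((193 - 256)/(2*(-11)*(3 - 11) - 256) - 14714) = 1/(-63/(2*(-11)*(-8) - 256) - 14714) = 1/(-63/(176 - 256) - 14714) = 1/(-63/(-80) - 14714) = 1/(-1/80*(-63) - 14714) = 1/(63/80 - 14714) = 1/(-1177057/80) = -80/1177057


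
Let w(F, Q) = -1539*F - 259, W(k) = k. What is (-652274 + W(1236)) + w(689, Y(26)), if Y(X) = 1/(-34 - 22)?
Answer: -1711668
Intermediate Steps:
Y(X) = -1/56 (Y(X) = 1/(-56) = -1/56)
w(F, Q) = -259 - 1539*F
(-652274 + W(1236)) + w(689, Y(26)) = (-652274 + 1236) + (-259 - 1539*689) = -651038 + (-259 - 1060371) = -651038 - 1060630 = -1711668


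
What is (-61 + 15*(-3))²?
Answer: 11236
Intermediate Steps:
(-61 + 15*(-3))² = (-61 - 45)² = (-106)² = 11236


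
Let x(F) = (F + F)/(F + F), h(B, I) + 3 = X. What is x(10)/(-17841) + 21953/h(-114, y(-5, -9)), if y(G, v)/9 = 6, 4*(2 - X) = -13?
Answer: 522217961/53523 ≈ 9756.9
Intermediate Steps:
X = 21/4 (X = 2 - 1/4*(-13) = 2 + 13/4 = 21/4 ≈ 5.2500)
y(G, v) = 54 (y(G, v) = 9*6 = 54)
h(B, I) = 9/4 (h(B, I) = -3 + 21/4 = 9/4)
x(F) = 1 (x(F) = (2*F)/((2*F)) = (2*F)*(1/(2*F)) = 1)
x(10)/(-17841) + 21953/h(-114, y(-5, -9)) = 1/(-17841) + 21953/(9/4) = 1*(-1/17841) + 21953*(4/9) = -1/17841 + 87812/9 = 522217961/53523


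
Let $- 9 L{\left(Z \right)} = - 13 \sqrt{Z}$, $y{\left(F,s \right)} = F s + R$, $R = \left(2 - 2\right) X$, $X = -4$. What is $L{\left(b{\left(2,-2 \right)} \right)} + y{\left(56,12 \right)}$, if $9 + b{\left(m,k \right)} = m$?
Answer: $672 + \frac{13 i \sqrt{7}}{9} \approx 672.0 + 3.8216 i$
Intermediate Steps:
$b{\left(m,k \right)} = -9 + m$
$R = 0$ ($R = \left(2 - 2\right) \left(-4\right) = 0 \left(-4\right) = 0$)
$y{\left(F,s \right)} = F s$ ($y{\left(F,s \right)} = F s + 0 = F s$)
$L{\left(Z \right)} = \frac{13 \sqrt{Z}}{9}$ ($L{\left(Z \right)} = - \frac{\left(-13\right) \sqrt{Z}}{9} = \frac{13 \sqrt{Z}}{9}$)
$L{\left(b{\left(2,-2 \right)} \right)} + y{\left(56,12 \right)} = \frac{13 \sqrt{-9 + 2}}{9} + 56 \cdot 12 = \frac{13 \sqrt{-7}}{9} + 672 = \frac{13 i \sqrt{7}}{9} + 672 = 672 + \frac{13 i \sqrt{7}}{9}$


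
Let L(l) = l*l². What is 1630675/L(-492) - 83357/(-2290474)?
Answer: 3096211951633/136392559390656 ≈ 0.022701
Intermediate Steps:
L(l) = l³
1630675/L(-492) - 83357/(-2290474) = 1630675/((-492)³) - 83357/(-2290474) = 1630675/(-119095488) - 83357*(-1/2290474) = 1630675*(-1/119095488) + 83357/2290474 = -1630675/119095488 + 83357/2290474 = 3096211951633/136392559390656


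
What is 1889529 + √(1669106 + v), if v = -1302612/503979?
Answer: 1889529 + √47104849145241622/167993 ≈ 1.8908e+6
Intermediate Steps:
v = -434204/167993 (v = -1302612*1/503979 = -434204/167993 ≈ -2.5847)
1889529 + √(1669106 + v) = 1889529 + √(1669106 - 434204/167993) = 1889529 + √(280397690054/167993) = 1889529 + √47104849145241622/167993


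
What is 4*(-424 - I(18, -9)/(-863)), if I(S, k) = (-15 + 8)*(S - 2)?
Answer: -1464096/863 ≈ -1696.5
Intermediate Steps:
I(S, k) = 14 - 7*S (I(S, k) = -7*(-2 + S) = 14 - 7*S)
4*(-424 - I(18, -9)/(-863)) = 4*(-424 - (14 - 7*18)/(-863)) = 4*(-424 - (14 - 126)*(-1)/863) = 4*(-424 - (-112)*(-1)/863) = 4*(-424 - 1*112/863) = 4*(-424 - 112/863) = 4*(-366024/863) = -1464096/863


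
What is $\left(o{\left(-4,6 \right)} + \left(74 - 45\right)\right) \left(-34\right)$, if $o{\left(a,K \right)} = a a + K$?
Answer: $-1734$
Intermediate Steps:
$o{\left(a,K \right)} = K + a^{2}$ ($o{\left(a,K \right)} = a^{2} + K = K + a^{2}$)
$\left(o{\left(-4,6 \right)} + \left(74 - 45\right)\right) \left(-34\right) = \left(\left(6 + \left(-4\right)^{2}\right) + \left(74 - 45\right)\right) \left(-34\right) = \left(\left(6 + 16\right) + 29\right) \left(-34\right) = \left(22 + 29\right) \left(-34\right) = 51 \left(-34\right) = -1734$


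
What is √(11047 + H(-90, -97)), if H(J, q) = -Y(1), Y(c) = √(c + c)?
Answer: √(11047 - √2) ≈ 105.10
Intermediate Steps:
Y(c) = √2*√c (Y(c) = √(2*c) = √2*√c)
H(J, q) = -√2 (H(J, q) = -√2*√1 = -√2)
√(11047 + H(-90, -97)) = √(11047 - √2)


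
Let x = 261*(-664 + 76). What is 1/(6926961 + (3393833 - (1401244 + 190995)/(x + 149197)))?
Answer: 4271/44081703413 ≈ 9.6888e-8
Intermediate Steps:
x = -153468 (x = 261*(-588) = -153468)
1/(6926961 + (3393833 - (1401244 + 190995)/(x + 149197))) = 1/(6926961 + (3393833 - (1401244 + 190995)/(-153468 + 149197))) = 1/(6926961 + (3393833 - 1592239/(-4271))) = 1/(6926961 + (3393833 - 1592239*(-1)/4271)) = 1/(6926961 + (3393833 - 1*(-1592239/4271))) = 1/(6926961 + (3393833 + 1592239/4271)) = 1/(6926961 + 14496652982/4271) = 1/(44081703413/4271) = 4271/44081703413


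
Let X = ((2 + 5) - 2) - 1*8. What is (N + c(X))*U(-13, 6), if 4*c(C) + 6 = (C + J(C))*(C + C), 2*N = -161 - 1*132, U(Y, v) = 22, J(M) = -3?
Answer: -3058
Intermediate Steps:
X = -3 (X = (7 - 2) - 8 = 5 - 8 = -3)
N = -293/2 (N = (-161 - 1*132)/2 = (-161 - 132)/2 = (1/2)*(-293) = -293/2 ≈ -146.50)
c(C) = -3/2 + C*(-3 + C)/2 (c(C) = -3/2 + ((C - 3)*(C + C))/4 = -3/2 + ((-3 + C)*(2*C))/4 = -3/2 + (2*C*(-3 + C))/4 = -3/2 + C*(-3 + C)/2)
(N + c(X))*U(-13, 6) = (-293/2 + (-3/2 + (1/2)*(-3)**2 - 3/2*(-3)))*22 = (-293/2 + (-3/2 + (1/2)*9 + 9/2))*22 = (-293/2 + (-3/2 + 9/2 + 9/2))*22 = (-293/2 + 15/2)*22 = -139*22 = -3058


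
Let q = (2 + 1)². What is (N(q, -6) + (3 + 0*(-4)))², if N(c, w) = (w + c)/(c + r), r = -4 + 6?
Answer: 1296/121 ≈ 10.711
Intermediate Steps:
r = 2
q = 9 (q = 3² = 9)
N(c, w) = (c + w)/(2 + c) (N(c, w) = (w + c)/(c + 2) = (c + w)/(2 + c))
(N(q, -6) + (3 + 0*(-4)))² = ((9 - 6)/(2 + 9) + (3 + 0*(-4)))² = (3/11 + (3 + 0))² = ((1/11)*3 + 3)² = (3/11 + 3)² = (36/11)² = 1296/121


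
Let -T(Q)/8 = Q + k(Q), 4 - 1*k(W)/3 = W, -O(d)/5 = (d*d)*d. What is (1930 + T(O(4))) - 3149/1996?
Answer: -6562005/1996 ≈ -3287.6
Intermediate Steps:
O(d) = -5*d**3 (O(d) = -5*d*d*d = -5*d**2*d = -5*d**3)
k(W) = 12 - 3*W
T(Q) = -96 + 16*Q (T(Q) = -8*(Q + (12 - 3*Q)) = -8*(12 - 2*Q) = -96 + 16*Q)
(1930 + T(O(4))) - 3149/1996 = (1930 + (-96 + 16*(-5*4**3))) - 3149/1996 = (1930 + (-96 + 16*(-5*64))) - 3149*1/1996 = (1930 + (-96 + 16*(-320))) - 3149/1996 = (1930 + (-96 - 5120)) - 3149/1996 = (1930 - 5216) - 3149/1996 = -3286 - 3149/1996 = -6562005/1996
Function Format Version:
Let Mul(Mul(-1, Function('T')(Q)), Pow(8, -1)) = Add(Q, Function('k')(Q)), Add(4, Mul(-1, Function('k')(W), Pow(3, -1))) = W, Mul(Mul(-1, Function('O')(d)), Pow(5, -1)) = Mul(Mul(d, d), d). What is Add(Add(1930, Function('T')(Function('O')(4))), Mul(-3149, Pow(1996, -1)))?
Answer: Rational(-6562005, 1996) ≈ -3287.6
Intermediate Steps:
Function('O')(d) = Mul(-5, Pow(d, 3)) (Function('O')(d) = Mul(-5, Mul(Mul(d, d), d)) = Mul(-5, Mul(Pow(d, 2), d)) = Mul(-5, Pow(d, 3)))
Function('k')(W) = Add(12, Mul(-3, W))
Function('T')(Q) = Add(-96, Mul(16, Q)) (Function('T')(Q) = Mul(-8, Add(Q, Add(12, Mul(-3, Q)))) = Mul(-8, Add(12, Mul(-2, Q))) = Add(-96, Mul(16, Q)))
Add(Add(1930, Function('T')(Function('O')(4))), Mul(-3149, Pow(1996, -1))) = Add(Add(1930, Add(-96, Mul(16, Mul(-5, Pow(4, 3))))), Mul(-3149, Pow(1996, -1))) = Add(Add(1930, Add(-96, Mul(16, Mul(-5, 64)))), Mul(-3149, Rational(1, 1996))) = Add(Add(1930, Add(-96, Mul(16, -320))), Rational(-3149, 1996)) = Add(Add(1930, Add(-96, -5120)), Rational(-3149, 1996)) = Add(Add(1930, -5216), Rational(-3149, 1996)) = Add(-3286, Rational(-3149, 1996)) = Rational(-6562005, 1996)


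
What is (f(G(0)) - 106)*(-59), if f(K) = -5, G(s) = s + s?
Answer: 6549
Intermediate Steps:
G(s) = 2*s
(f(G(0)) - 106)*(-59) = (-5 - 106)*(-59) = -111*(-59) = 6549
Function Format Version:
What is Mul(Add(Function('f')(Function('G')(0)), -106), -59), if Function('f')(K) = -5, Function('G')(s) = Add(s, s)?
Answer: 6549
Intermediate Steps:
Function('G')(s) = Mul(2, s)
Mul(Add(Function('f')(Function('G')(0)), -106), -59) = Mul(Add(-5, -106), -59) = Mul(-111, -59) = 6549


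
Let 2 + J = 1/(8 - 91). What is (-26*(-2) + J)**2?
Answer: 17214201/6889 ≈ 2498.8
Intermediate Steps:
J = -167/83 (J = -2 + 1/(8 - 91) = -2 + 1/(-83) = -2 - 1/83 = -167/83 ≈ -2.0120)
(-26*(-2) + J)**2 = (-26*(-2) - 167/83)**2 = (52 - 167/83)**2 = (4149/83)**2 = 17214201/6889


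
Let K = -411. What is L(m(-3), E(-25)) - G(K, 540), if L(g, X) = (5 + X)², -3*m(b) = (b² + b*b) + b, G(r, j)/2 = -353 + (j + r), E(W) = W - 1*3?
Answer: 977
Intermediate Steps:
E(W) = -3 + W (E(W) = W - 3 = -3 + W)
G(r, j) = -706 + 2*j + 2*r (G(r, j) = 2*(-353 + (j + r)) = 2*(-353 + j + r) = -706 + 2*j + 2*r)
m(b) = -2*b²/3 - b/3 (m(b) = -((b² + b*b) + b)/3 = -((b² + b²) + b)/3 = -(2*b² + b)/3 = -(b + 2*b²)/3 = -2*b²/3 - b/3)
L(m(-3), E(-25)) - G(K, 540) = (5 + (-3 - 25))² - (-706 + 2*540 + 2*(-411)) = (5 - 28)² - (-706 + 1080 - 822) = (-23)² - 1*(-448) = 529 + 448 = 977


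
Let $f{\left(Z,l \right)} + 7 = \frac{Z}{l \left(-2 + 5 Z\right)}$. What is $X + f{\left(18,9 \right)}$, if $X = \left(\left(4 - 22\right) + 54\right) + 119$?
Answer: $\frac{6513}{44} \approx 148.02$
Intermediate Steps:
$f{\left(Z,l \right)} = -7 + \frac{Z}{l \left(-2 + 5 Z\right)}$
$X = 155$ ($X = \left(-18 + 54\right) + 119 = 36 + 119 = 155$)
$X + f{\left(18,9 \right)} = 155 + \frac{18 + 14 \cdot 9 - 630 \cdot 9}{9 \left(-2 + 5 \cdot 18\right)} = 155 + \frac{18 + 126 - 5670}{9 \left(-2 + 90\right)} = 155 + \frac{1}{9} \cdot \frac{1}{88} \left(-5526\right) = 155 - \frac{307}{44} = \frac{6513}{44}$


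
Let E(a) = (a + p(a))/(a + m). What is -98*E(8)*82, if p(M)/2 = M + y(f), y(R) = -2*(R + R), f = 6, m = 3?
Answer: 192864/11 ≈ 17533.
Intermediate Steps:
y(R) = -4*R
p(M) = -48 + 2*M (p(M) = 2*(M - 4*6) = 2*(M - 24) = 2*(-24 + M) = -48 + 2*M)
E(a) = (-48 + 3*a)/(3 + a) (E(a) = (a + (-48 + 2*a))/(a + 3) = (-48 + 3*a)/(3 + a))
-98*E(8)*82 = -294*(-16 + 8)/(3 + 8)*82 = -294*(-8)/11*82 = -98*(-24/11)*82 = (2352/11)*82 = 192864/11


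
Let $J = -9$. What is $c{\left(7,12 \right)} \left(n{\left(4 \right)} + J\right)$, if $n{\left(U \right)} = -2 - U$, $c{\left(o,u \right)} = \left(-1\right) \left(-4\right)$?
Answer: $-60$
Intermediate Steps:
$c{\left(o,u \right)} = 4$
$c{\left(7,12 \right)} \left(n{\left(4 \right)} + J\right) = 4 \left(\left(-2 - 4\right) - 9\right) = 4 \left(-6 - 9\right) = 4 \left(-15\right) = -60$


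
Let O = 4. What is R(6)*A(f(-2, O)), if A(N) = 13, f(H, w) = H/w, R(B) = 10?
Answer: 130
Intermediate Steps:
R(6)*A(f(-2, O)) = 10*13 = 130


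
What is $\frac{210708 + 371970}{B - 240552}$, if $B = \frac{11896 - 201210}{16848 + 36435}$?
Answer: $- \frac{15523415937}{6408760765} \approx -2.4222$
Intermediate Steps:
$B = - \frac{189314}{53283} \approx -3.553$
$\frac{210708 + 371970}{B - 240552} = \frac{210708 + 371970}{- \frac{189314}{53283} - 240552} = \frac{582678}{- \frac{12817521530}{53283}} = 582678 \left(- \frac{53283}{12817521530}\right) = - \frac{15523415937}{6408760765}$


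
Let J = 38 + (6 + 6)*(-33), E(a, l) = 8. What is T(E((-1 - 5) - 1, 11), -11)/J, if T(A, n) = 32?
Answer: -16/179 ≈ -0.089386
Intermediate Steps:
J = -358 (J = 38 + 12*(-33) = 38 - 396 = -358)
T(E((-1 - 5) - 1, 11), -11)/J = 32/(-358) = 32*(-1/358) = -16/179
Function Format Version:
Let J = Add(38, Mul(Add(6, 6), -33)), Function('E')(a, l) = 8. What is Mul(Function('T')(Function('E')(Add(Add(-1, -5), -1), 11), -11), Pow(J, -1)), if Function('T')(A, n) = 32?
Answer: Rational(-16, 179) ≈ -0.089386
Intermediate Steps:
J = -358 (J = Add(38, Mul(12, -33)) = Add(38, -396) = -358)
Mul(Function('T')(Function('E')(Add(Add(-1, -5), -1), 11), -11), Pow(J, -1)) = Mul(32, Pow(-358, -1)) = Mul(32, Rational(-1, 358)) = Rational(-16, 179)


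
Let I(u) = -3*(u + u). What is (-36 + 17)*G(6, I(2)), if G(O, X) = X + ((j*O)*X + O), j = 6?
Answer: 8322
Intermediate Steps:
I(u) = -6*u
G(O, X) = O + X + 6*O*X (G(O, X) = X + ((6*O)*X + O) = X + (6*O*X + O) = X + (O + 6*O*X) = O + X + 6*O*X)
(-36 + 17)*G(6, I(2)) = (-36 + 17)*(6 - 6*2 + 6*6*(-6*2)) = -19*(6 - 12 + 6*6*(-12)) = -19*(6 - 12 - 432) = -19*(-438) = 8322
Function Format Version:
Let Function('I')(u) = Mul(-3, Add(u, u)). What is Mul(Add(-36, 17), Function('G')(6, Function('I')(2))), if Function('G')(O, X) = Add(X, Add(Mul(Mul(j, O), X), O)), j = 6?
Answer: 8322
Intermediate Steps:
Function('I')(u) = Mul(-6, u) (Function('I')(u) = Mul(-3, Mul(2, u)) = Mul(-6, u))
Function('G')(O, X) = Add(O, X, Mul(6, O, X)) (Function('G')(O, X) = Add(X, Add(Mul(Mul(6, O), X), O)) = Add(X, Add(Mul(6, O, X), O)) = Add(X, Add(O, Mul(6, O, X))) = Add(O, X, Mul(6, O, X)))
Mul(Add(-36, 17), Function('G')(6, Function('I')(2))) = Mul(Add(-36, 17), Add(6, Mul(-6, 2), Mul(6, 6, Mul(-6, 2)))) = Mul(-19, Add(6, -12, Mul(6, 6, -12))) = Mul(-19, Add(6, -12, -432)) = Mul(-19, -438) = 8322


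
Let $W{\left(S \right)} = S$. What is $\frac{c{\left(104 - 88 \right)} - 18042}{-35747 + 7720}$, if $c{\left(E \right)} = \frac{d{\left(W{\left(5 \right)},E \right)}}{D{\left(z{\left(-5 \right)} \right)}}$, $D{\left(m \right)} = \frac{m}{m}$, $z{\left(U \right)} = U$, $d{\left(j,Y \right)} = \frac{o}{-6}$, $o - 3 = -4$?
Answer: $\frac{108251}{168162} \approx 0.64373$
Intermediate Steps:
$o = -1$ ($o = 3 - 4 = -1$)
$d{\left(j,Y \right)} = \frac{1}{6}$ ($d{\left(j,Y \right)} = - \frac{1}{-6} = \left(-1\right) \left(- \frac{1}{6}\right) = \frac{1}{6}$)
$D{\left(m \right)} = 1$
$c{\left(E \right)} = \frac{1}{6}$ ($c{\left(E \right)} = \frac{1}{6 \cdot 1} = \frac{1}{6} \cdot 1 = \frac{1}{6}$)
$\frac{c{\left(104 - 88 \right)} - 18042}{-35747 + 7720} = \frac{\frac{1}{6} - 18042}{-35747 + 7720} = - \frac{108251}{6 \left(-28027\right)} = \left(- \frac{108251}{6}\right) \left(- \frac{1}{28027}\right) = \frac{108251}{168162}$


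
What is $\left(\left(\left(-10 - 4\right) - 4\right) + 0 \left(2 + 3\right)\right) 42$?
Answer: $-756$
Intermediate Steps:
$\left(\left(\left(-10 - 4\right) - 4\right) + 0 \left(2 + 3\right)\right) 42 = \left(\left(-14 - 4\right) + 0 \cdot 5\right) 42 = \left(-18 + 0\right) 42 = \left(-18\right) 42 = -756$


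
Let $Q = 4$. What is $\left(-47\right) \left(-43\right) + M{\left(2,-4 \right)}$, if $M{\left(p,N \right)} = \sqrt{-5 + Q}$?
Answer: $2021 + i \approx 2021.0 + 1.0 i$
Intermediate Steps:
$M{\left(p,N \right)} = i$ ($M{\left(p,N \right)} = \sqrt{-5 + 4} = \sqrt{-1} = i$)
$\left(-47\right) \left(-43\right) + M{\left(2,-4 \right)} = \left(-47\right) \left(-43\right) + i = 2021 + i$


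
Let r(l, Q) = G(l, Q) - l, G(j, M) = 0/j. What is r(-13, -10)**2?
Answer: 169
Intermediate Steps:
G(j, M) = 0
r(l, Q) = -l (r(l, Q) = 0 - l = -l)
r(-13, -10)**2 = (-1*(-13))**2 = 13**2 = 169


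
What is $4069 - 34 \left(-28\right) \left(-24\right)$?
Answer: $-18779$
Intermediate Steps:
$4069 - 34 \left(-28\right) \left(-24\right) = 4069 - \left(-952\right) \left(-24\right) = 4069 - 22848 = -18779$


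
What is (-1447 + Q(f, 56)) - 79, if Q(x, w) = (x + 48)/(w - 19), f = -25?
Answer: -56439/37 ≈ -1525.4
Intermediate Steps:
Q(x, w) = (48 + x)/(-19 + w)
(-1447 + Q(f, 56)) - 79 = (-1447 + (48 - 25)/(-19 + 56)) - 79 = (-1447 + 23/37) - 79 = -53516/37 - 79 = -56439/37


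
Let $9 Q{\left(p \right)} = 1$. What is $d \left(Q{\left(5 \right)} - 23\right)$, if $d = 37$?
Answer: $- \frac{7622}{9} \approx -846.89$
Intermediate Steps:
$Q{\left(p \right)} = \frac{1}{9}$ ($Q{\left(p \right)} = \frac{1}{9} \cdot 1 = \frac{1}{9}$)
$d \left(Q{\left(5 \right)} - 23\right) = 37 \left(\frac{1}{9} - 23\right) = 37 \left(- \frac{206}{9}\right) = - \frac{7622}{9}$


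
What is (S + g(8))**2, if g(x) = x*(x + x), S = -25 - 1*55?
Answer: 2304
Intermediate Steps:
S = -80 (S = -25 - 55 = -80)
g(x) = 2*x**2 (g(x) = x*(2*x) = 2*x**2)
(S + g(8))**2 = (-80 + 2*8**2)**2 = (-80 + 2*64)**2 = (-80 + 128)**2 = 48**2 = 2304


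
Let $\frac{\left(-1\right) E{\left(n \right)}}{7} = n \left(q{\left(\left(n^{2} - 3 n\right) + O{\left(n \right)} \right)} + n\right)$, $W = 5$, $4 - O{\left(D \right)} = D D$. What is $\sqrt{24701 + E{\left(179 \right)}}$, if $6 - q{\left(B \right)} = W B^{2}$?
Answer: $\sqrt{1779610481} \approx 42185.0$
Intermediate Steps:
$O{\left(D \right)} = 4 - D^{2}$ ($O{\left(D \right)} = 4 - D D = 4 - D^{2}$)
$q{\left(B \right)} = 6 - 5 B^{2}$
$E{\left(n \right)} = - 7 n \left(6 + n - 5 \left(4 - 3 n\right)^{2}\right)$ ($E{\left(n \right)} = - 7 n \left(\left(6 - 5 \left(\left(n^{2} - 3 n\right) - \left(-4 + n^{2}\right)\right)^{2}\right) + n\right) = - 7 n \left(\left(6 - 5 \left(4 - 3 n\right)^{2}\right) + n\right) = - 7 n \left(6 + n - 5 \left(4 - 3 n\right)^{2}\right)$)
$\sqrt{24701 + E{\left(179 \right)}} = \sqrt{24701 + 7 \cdot 179 \left(74 - 21659 + 45 \cdot 179^{2}\right)} = \sqrt{24701 + 7 \cdot 179 \left(74 - 21659 + 45 \cdot 32041\right)} = \sqrt{24701 + 7 \cdot 179 \left(74 - 21659 + 1441845\right)} = \sqrt{24701 + 7 \cdot 179 \cdot 1420260} = \sqrt{24701 + 1779585780} = \sqrt{1779610481}$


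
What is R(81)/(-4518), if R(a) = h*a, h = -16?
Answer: 72/251 ≈ 0.28685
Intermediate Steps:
R(a) = -16*a
R(81)/(-4518) = -16*81/(-4518) = -1296*(-1/4518) = 72/251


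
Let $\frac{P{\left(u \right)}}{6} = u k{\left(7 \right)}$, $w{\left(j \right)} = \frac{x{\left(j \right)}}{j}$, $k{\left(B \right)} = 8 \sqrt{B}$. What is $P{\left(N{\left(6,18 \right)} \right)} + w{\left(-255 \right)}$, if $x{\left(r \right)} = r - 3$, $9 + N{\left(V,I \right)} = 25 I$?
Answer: $\frac{86}{85} + 21168 \sqrt{7} \approx 56006.0$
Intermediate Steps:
$N{\left(V,I \right)} = -9 + 25 I$
$x{\left(r \right)} = -3 + r$
$w{\left(j \right)} = \frac{-3 + j}{j}$
$P{\left(u \right)} = 48 u \sqrt{7}$ ($P{\left(u \right)} = 6 u 8 \sqrt{7} = 6 \cdot 8 u \sqrt{7} = 48 u \sqrt{7}$)
$P{\left(N{\left(6,18 \right)} \right)} + w{\left(-255 \right)} = 48 \left(-9 + 25 \cdot 18\right) \sqrt{7} + \frac{-3 - 255}{-255} = 48 \left(-9 + 450\right) \sqrt{7} - - \frac{86}{85} = 48 \cdot 441 \sqrt{7} + \frac{86}{85} = 21168 \sqrt{7} + \frac{86}{85} = \frac{86}{85} + 21168 \sqrt{7}$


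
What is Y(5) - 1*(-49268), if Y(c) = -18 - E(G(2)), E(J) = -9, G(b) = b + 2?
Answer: 49259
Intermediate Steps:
G(b) = 2 + b
Y(c) = -9 (Y(c) = -18 - 1*(-9) = -18 + 9 = -9)
Y(5) - 1*(-49268) = -9 - 1*(-49268) = -9 + 49268 = 49259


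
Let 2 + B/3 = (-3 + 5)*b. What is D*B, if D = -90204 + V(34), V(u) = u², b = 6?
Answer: -2671440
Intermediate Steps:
B = 30 (B = -6 + 3*((-3 + 5)*6) = -6 + 3*(2*6) = -6 + 3*12 = -6 + 36 = 30)
D = -89048 (D = -90204 + 34² = -90204 + 1156 = -89048)
D*B = -89048*30 = -2671440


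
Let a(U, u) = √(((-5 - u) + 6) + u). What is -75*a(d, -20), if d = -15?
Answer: -75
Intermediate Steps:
a(U, u) = 1 (a(U, u) = √((1 - u) + u) = √1 = 1)
-75*a(d, -20) = -75*1 = -75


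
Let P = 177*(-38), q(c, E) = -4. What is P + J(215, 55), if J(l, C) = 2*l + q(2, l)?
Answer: -6300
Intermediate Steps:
P = -6726
J(l, C) = -4 + 2*l (J(l, C) = 2*l - 4 = -4 + 2*l)
P + J(215, 55) = -6726 + (-4 + 2*215) = -6726 + (-4 + 430) = -6726 + 426 = -6300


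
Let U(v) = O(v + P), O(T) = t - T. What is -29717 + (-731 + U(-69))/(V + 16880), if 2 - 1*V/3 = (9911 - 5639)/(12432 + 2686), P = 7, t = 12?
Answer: -3792930279185/127634866 ≈ -29717.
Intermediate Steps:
V = 38946/7559 (V = 6 - 3*(9911 - 5639)/(12432 + 2686) = 6 - 12816/15118 = 6 - 3*2136/7559 = 6 - 6408/7559 = 38946/7559 ≈ 5.1523)
O(T) = 12 - T
U(v) = 5 - v (U(v) = 12 - (v + 7) = 12 - (7 + v) = 12 + (-7 - v) = 5 - v)
-29717 + (-731 + U(-69))/(V + 16880) = -29717 + (-731 + (5 - 1*(-69)))/(38946/7559 + 16880) = -29717 + (-731 + (5 + 69))/(127634866/7559) = -29717 + (-731 + 74)*(7559/127634866) = -29717 - 657*7559/127634866 = -29717 - 4966263/127634866 = -3792930279185/127634866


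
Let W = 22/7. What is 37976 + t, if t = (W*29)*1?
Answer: 266470/7 ≈ 38067.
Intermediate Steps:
W = 22/7 (W = 22*(⅐) = 22/7 ≈ 3.1429)
t = 638/7 (t = ((22/7)*29)*1 = (638/7)*1 = 638/7 ≈ 91.143)
37976 + t = 37976 + 638/7 = 266470/7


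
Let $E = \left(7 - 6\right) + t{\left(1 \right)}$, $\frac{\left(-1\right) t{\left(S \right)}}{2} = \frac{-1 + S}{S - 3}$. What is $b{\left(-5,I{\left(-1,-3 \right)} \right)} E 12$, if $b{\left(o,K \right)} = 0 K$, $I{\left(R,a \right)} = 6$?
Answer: $0$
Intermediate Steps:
$t{\left(S \right)} = - \frac{2 \left(-1 + S\right)}{-3 + S}$ ($t{\left(S \right)} = - 2 \frac{-1 + S}{S - 3} = - 2 \frac{-1 + S}{-3 + S} = - \frac{2 \left(-1 + S\right)}{-3 + S}$)
$b{\left(o,K \right)} = 0$
$E = 1$ ($E = \left(7 - 6\right) + \frac{2 \left(1 - 1\right)}{-3 + 1} = 1 + \frac{2 \left(1 - 1\right)}{-2} = 1 + 2 \left(- \frac{1}{2}\right) 0 = 1 + 0 = 1$)
$b{\left(-5,I{\left(-1,-3 \right)} \right)} E 12 = 0 \cdot 1 \cdot 12 = 0 \cdot 12 = 0$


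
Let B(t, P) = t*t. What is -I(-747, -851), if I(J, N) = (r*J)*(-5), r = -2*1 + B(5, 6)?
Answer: -85905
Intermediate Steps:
B(t, P) = t²
r = 23 (r = -2*1 + 5² = -2 + 25 = 23)
I(J, N) = -115*J (I(J, N) = (23*J)*(-5) = -115*J)
-I(-747, -851) = -(-115)*(-747) = -1*85905 = -85905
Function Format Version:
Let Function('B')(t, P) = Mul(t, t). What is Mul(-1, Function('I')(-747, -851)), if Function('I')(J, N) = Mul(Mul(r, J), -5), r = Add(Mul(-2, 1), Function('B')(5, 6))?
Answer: -85905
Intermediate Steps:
Function('B')(t, P) = Pow(t, 2)
r = 23 (r = Add(Mul(-2, 1), Pow(5, 2)) = Add(-2, 25) = 23)
Function('I')(J, N) = Mul(-115, J) (Function('I')(J, N) = Mul(Mul(23, J), -5) = Mul(-115, J))
Mul(-1, Function('I')(-747, -851)) = Mul(-1, Mul(-115, -747)) = Mul(-1, 85905) = -85905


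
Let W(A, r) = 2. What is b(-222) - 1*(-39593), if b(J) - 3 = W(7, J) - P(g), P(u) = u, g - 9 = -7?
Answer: 39596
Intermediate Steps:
g = 2 (g = 9 - 7 = 2)
b(J) = 3 (b(J) = 3 + (2 - 1*2) = 3 + (2 - 2) = 3 + 0 = 3)
b(-222) - 1*(-39593) = 3 - 1*(-39593) = 3 + 39593 = 39596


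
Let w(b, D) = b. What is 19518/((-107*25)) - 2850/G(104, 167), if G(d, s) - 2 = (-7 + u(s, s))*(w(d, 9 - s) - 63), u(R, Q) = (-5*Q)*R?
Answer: -11158712679/1529439275 ≈ -7.2960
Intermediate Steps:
u(R, Q) = -5*Q*R
G(d, s) = 2 + (-63 + d)*(-7 - 5*s²) (G(d, s) = 2 + (-7 - 5*s*s)*(d - 63) = 2 + (-7 - 5*s²)*(-63 + d) = 2 + (-63 + d)*(-7 - 5*s²))
19518/((-107*25)) - 2850/G(104, 167) = 19518/((-107*25)) - 2850/(443 - 7*104 + 315*167² - 5*104*167²) = 19518/(-2675) - 2850/(443 - 728 + 315*27889 - 5*104*27889) = 19518*(-1/2675) - 2850/(443 - 728 + 8785035 - 14502280) = -19518/2675 - 2850/(-5717530) = -19518/2675 - 2850*(-1/5717530) = -19518/2675 + 285/571753 = -11158712679/1529439275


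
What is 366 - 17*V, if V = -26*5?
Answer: 2576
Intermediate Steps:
V = -130
366 - 17*V = 366 - 17*(-130) = 366 + 2210 = 2576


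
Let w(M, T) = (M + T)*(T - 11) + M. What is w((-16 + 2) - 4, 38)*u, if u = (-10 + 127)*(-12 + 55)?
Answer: 2626182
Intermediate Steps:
u = 5031 (u = 117*43 = 5031)
w(M, T) = M + (-11 + T)*(M + T) (w(M, T) = (M + T)*(-11 + T) + M = (-11 + T)*(M + T) + M = M + (-11 + T)*(M + T))
w((-16 + 2) - 4, 38)*u = (38**2 - 11*38 - 10*((-16 + 2) - 4) + ((-16 + 2) - 4)*38)*5031 = (1444 - 418 - 10*(-14 - 4) + (-14 - 4)*38)*5031 = (1444 - 418 - 10*(-18) - 18*38)*5031 = (1444 - 418 + 180 - 684)*5031 = 522*5031 = 2626182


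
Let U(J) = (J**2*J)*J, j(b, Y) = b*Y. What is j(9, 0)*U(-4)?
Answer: 0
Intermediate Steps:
j(b, Y) = Y*b
U(J) = J**4 (U(J) = J**3*J = J**4)
j(9, 0)*U(-4) = (0*9)*(-4)**4 = 0*256 = 0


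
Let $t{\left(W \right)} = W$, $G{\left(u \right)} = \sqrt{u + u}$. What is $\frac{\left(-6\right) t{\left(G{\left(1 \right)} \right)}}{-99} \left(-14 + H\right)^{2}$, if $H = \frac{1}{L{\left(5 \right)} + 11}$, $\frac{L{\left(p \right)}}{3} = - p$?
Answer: $\frac{1083 \sqrt{2}}{88} \approx 17.404$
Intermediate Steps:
$G{\left(u \right)} = \sqrt{2} \sqrt{u}$ ($G{\left(u \right)} = \sqrt{2 u} = \sqrt{2} \sqrt{u}$)
$L{\left(p \right)} = - 3 p$ ($L{\left(p \right)} = 3 \left(- p\right) = - 3 p$)
$H = - \frac{1}{4}$ ($H = \frac{1}{\left(-3\right) 5 + 11} = \frac{1}{-15 + 11} = \frac{1}{-4} = - \frac{1}{4} \approx -0.25$)
$\frac{\left(-6\right) t{\left(G{\left(1 \right)} \right)}}{-99} \left(-14 + H\right)^{2} = \frac{\left(-6\right) \sqrt{2} \sqrt{1}}{-99} \left(-14 - \frac{1}{4}\right)^{2} = - 6 \sqrt{2} \cdot 1 \left(- \frac{1}{99}\right) \left(- \frac{57}{4}\right)^{2} = - 6 \sqrt{2} \left(- \frac{1}{99}\right) \frac{3249}{16} = \frac{2 \sqrt{2}}{33} \cdot \frac{3249}{16} = \frac{1083 \sqrt{2}}{88}$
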